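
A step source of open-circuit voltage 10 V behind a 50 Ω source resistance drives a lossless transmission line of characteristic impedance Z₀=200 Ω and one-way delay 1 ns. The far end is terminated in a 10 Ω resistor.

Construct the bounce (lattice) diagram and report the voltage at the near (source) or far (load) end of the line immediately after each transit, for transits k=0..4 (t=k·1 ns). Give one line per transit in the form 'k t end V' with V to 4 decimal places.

Γ_L=-0.904762, Γ_S=-0.600000; launch V₁=10·200/250=8.000000
k=0 src: V=8.0000
k=1 load: inc=8.000000, refl=8.000000·-0.904762=-7.2381; V=0.000000+8.000000+-7.238095=0.7619
k=2 src: inc=-7.238095, refl=-7.238095·-0.600000=4.3429; V=8.000000+-7.238095+4.342857=5.1048
k=3 load: inc=4.342857, refl=4.342857·-0.904762=-3.9293; V=0.761905+4.342857+-3.929252=1.1755
k=4 src: inc=-3.929252, refl=-3.929252·-0.600000=2.3576; V=5.104762+-3.929252+2.357551=3.5331

0 0 source 8.0000
1 1 load 0.7619
2 2 source 5.1048
3 3 load 1.1755
4 4 source 3.5331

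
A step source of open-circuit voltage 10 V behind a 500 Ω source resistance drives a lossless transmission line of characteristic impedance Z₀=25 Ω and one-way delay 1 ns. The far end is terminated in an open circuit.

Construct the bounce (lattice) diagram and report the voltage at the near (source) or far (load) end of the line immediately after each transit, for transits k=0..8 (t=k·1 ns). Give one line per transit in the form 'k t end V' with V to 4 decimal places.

0 0 source 0.4762
1 1 load 0.9524
2 2 source 1.3832
3 3 load 1.8141
4 4 source 2.2039
5 5 load 2.5937
6 6 source 2.9464
7 7 load 3.2990
8 8 source 3.6181

Γ_L=1.000000, Γ_S=0.904762; launch V₁=10·25/525=0.476190
k=0 src: V=0.4762
k=1 load: inc=0.476190, refl=0.476190·1.000000=0.4762; V=0.000000+0.476190+0.476190=0.9524
k=2 src: inc=0.476190, refl=0.476190·0.904762=0.4308; V=0.476190+0.476190+0.430839=1.3832
k=3 load: inc=0.430839, refl=0.430839·1.000000=0.4308; V=0.952381+0.430839+0.430839=1.8141
k=4 src: inc=0.430839, refl=0.430839·0.904762=0.3898; V=1.383220+0.430839+0.389807=2.2039
k=5 load: inc=0.389807, refl=0.389807·1.000000=0.3898; V=1.814059+0.389807+0.389807=2.5937
k=6 src: inc=0.389807, refl=0.389807·0.904762=0.3527; V=2.203866+0.389807+0.352682=2.9464
k=7 load: inc=0.352682, refl=0.352682·1.000000=0.3527; V=2.593672+0.352682+0.352682=3.2990
k=8 src: inc=0.352682, refl=0.352682·0.904762=0.3191; V=2.946355+0.352682+0.319093=3.6181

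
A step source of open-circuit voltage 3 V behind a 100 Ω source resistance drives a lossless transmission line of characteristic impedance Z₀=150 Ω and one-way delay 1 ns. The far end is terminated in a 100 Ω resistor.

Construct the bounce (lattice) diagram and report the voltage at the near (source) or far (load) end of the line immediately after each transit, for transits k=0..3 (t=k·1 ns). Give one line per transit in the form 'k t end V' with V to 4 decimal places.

Γ_L=-0.200000, Γ_S=-0.200000; launch V₁=3·150/250=1.800000
k=0 src: V=1.8000
k=1 load: inc=1.800000, refl=1.800000·-0.200000=-0.3600; V=0.000000+1.800000+-0.360000=1.4400
k=2 src: inc=-0.360000, refl=-0.360000·-0.200000=0.0720; V=1.800000+-0.360000+0.072000=1.5120
k=3 load: inc=0.072000, refl=0.072000·-0.200000=-0.0144; V=1.440000+0.072000+-0.014400=1.4976

0 0 source 1.8000
1 1 load 1.4400
2 2 source 1.5120
3 3 load 1.4976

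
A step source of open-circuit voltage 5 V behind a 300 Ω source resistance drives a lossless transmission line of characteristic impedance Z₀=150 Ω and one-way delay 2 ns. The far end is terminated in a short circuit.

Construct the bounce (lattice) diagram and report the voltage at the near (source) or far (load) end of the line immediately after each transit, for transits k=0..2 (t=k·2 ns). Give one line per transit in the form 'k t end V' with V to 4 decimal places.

0 0 source 1.6667
1 2 load 0.0000
2 4 source -0.5556

Γ_L=-1.000000, Γ_S=0.333333; launch V₁=5·150/450=1.666667
k=0 src: V=1.6667
k=1 load: inc=1.666667, refl=1.666667·-1.000000=-1.6667; V=0.000000+1.666667+-1.666667=0.0000
k=2 src: inc=-1.666667, refl=-1.666667·0.333333=-0.5556; V=1.666667+-1.666667+-0.555556=-0.5556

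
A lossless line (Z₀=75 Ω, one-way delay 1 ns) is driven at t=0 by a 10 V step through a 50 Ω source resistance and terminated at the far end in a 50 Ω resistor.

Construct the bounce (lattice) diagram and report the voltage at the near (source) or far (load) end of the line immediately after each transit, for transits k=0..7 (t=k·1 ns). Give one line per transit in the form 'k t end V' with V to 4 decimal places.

0 0 source 6.0000
1 1 load 4.8000
2 2 source 5.0400
3 3 load 4.9920
4 4 source 5.0016
5 5 load 4.9997
6 6 source 5.0001
7 7 load 5.0000

Γ_L=-0.200000, Γ_S=-0.200000; launch V₁=10·75/125=6.000000
k=0 src: V=6.0000
k=1 load: inc=6.000000, refl=6.000000·-0.200000=-1.2000; V=0.000000+6.000000+-1.200000=4.8000
k=2 src: inc=-1.200000, refl=-1.200000·-0.200000=0.2400; V=6.000000+-1.200000+0.240000=5.0400
k=3 load: inc=0.240000, refl=0.240000·-0.200000=-0.0480; V=4.800000+0.240000+-0.048000=4.9920
k=4 src: inc=-0.048000, refl=-0.048000·-0.200000=0.0096; V=5.040000+-0.048000+0.009600=5.0016
k=5 load: inc=0.009600, refl=0.009600·-0.200000=-0.0019; V=4.992000+0.009600+-0.001920=4.9997
k=6 src: inc=-0.001920, refl=-0.001920·-0.200000=0.0004; V=5.001600+-0.001920+0.000384=5.0001
k=7 load: inc=0.000384, refl=0.000384·-0.200000=-0.0001; V=4.999680+0.000384+-0.000077=5.0000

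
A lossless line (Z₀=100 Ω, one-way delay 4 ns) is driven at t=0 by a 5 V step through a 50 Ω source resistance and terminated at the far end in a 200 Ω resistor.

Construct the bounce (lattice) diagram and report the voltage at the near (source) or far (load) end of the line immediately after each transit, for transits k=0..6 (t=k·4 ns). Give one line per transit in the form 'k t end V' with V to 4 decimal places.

Γ_L=0.333333, Γ_S=-0.333333; launch V₁=5·100/150=3.333333
k=0 src: V=3.3333
k=1 load: inc=3.333333, refl=3.333333·0.333333=1.1111; V=0.000000+3.333333+1.111111=4.4444
k=2 src: inc=1.111111, refl=1.111111·-0.333333=-0.3704; V=3.333333+1.111111+-0.370370=4.0741
k=3 load: inc=-0.370370, refl=-0.370370·0.333333=-0.1235; V=4.444444+-0.370370+-0.123457=3.9506
k=4 src: inc=-0.123457, refl=-0.123457·-0.333333=0.0412; V=4.074074+-0.123457+0.041152=3.9918
k=5 load: inc=0.041152, refl=0.041152·0.333333=0.0137; V=3.950617+0.041152+0.013717=4.0055
k=6 src: inc=0.013717, refl=0.013717·-0.333333=-0.0046; V=3.991770+0.013717+-0.004572=4.0009

0 0 source 3.3333
1 4 load 4.4444
2 8 source 4.0741
3 12 load 3.9506
4 16 source 3.9918
5 20 load 4.0055
6 24 source 4.0009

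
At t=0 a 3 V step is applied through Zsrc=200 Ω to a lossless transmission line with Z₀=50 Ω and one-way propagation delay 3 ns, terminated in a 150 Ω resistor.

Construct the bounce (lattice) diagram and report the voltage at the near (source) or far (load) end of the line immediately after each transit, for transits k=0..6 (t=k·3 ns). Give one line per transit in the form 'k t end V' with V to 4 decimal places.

Γ_L=0.500000, Γ_S=0.600000; launch V₁=3·50/250=0.600000
k=0 src: V=0.6000
k=1 load: inc=0.600000, refl=0.600000·0.500000=0.3000; V=0.000000+0.600000+0.300000=0.9000
k=2 src: inc=0.300000, refl=0.300000·0.600000=0.1800; V=0.600000+0.300000+0.180000=1.0800
k=3 load: inc=0.180000, refl=0.180000·0.500000=0.0900; V=0.900000+0.180000+0.090000=1.1700
k=4 src: inc=0.090000, refl=0.090000·0.600000=0.0540; V=1.080000+0.090000+0.054000=1.2240
k=5 load: inc=0.054000, refl=0.054000·0.500000=0.0270; V=1.170000+0.054000+0.027000=1.2510
k=6 src: inc=0.027000, refl=0.027000·0.600000=0.0162; V=1.224000+0.027000+0.016200=1.2672

0 0 source 0.6000
1 3 load 0.9000
2 6 source 1.0800
3 9 load 1.1700
4 12 source 1.2240
5 15 load 1.2510
6 18 source 1.2672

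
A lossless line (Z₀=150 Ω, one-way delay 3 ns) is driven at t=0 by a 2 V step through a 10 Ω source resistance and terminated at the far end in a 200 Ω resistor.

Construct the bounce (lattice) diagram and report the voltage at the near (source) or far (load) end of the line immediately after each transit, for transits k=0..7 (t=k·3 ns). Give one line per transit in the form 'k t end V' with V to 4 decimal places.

Γ_L=0.142857, Γ_S=-0.875000; launch V₁=2·150/160=1.875000
k=0 src: V=1.8750
k=1 load: inc=1.875000, refl=1.875000·0.142857=0.2679; V=0.000000+1.875000+0.267857=2.1429
k=2 src: inc=0.267857, refl=0.267857·-0.875000=-0.2344; V=1.875000+0.267857+-0.234375=1.9085
k=3 load: inc=-0.234375, refl=-0.234375·0.142857=-0.0335; V=2.142857+-0.234375+-0.033482=1.8750
k=4 src: inc=-0.033482, refl=-0.033482·-0.875000=0.0293; V=1.908482+-0.033482+0.029297=1.9043
k=5 load: inc=0.029297, refl=0.029297·0.142857=0.0042; V=1.875000+0.029297+0.004185=1.9085
k=6 src: inc=0.004185, refl=0.004185·-0.875000=-0.0037; V=1.904297+0.004185+-0.003662=1.9048
k=7 load: inc=-0.003662, refl=-0.003662·0.142857=-0.0005; V=1.908482+-0.003662+-0.000523=1.9043

0 0 source 1.8750
1 3 load 2.1429
2 6 source 1.9085
3 9 load 1.8750
4 12 source 1.9043
5 15 load 1.9085
6 18 source 1.9048
7 21 load 1.9043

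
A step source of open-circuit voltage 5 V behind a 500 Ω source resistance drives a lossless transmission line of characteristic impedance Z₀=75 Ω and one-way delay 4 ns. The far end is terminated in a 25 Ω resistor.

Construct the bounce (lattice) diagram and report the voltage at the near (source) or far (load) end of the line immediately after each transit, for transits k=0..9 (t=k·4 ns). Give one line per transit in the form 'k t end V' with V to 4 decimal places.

Γ_L=-0.500000, Γ_S=0.739130; launch V₁=5·75/575=0.652174
k=0 src: V=0.6522
k=1 load: inc=0.652174, refl=0.652174·-0.500000=-0.3261; V=0.000000+0.652174+-0.326087=0.3261
k=2 src: inc=-0.326087, refl=-0.326087·0.739130=-0.2410; V=0.652174+-0.326087+-0.241021=0.0851
k=3 load: inc=-0.241021, refl=-0.241021·-0.500000=0.1205; V=0.326087+-0.241021+0.120510=0.2056
k=4 src: inc=0.120510, refl=0.120510·0.739130=0.0891; V=0.085066+0.120510+0.089073=0.2946
k=5 load: inc=0.089073, refl=0.089073·-0.500000=-0.0445; V=0.205577+0.089073+-0.044536=0.2501
k=6 src: inc=-0.044536, refl=-0.044536·0.739130=-0.0329; V=0.294649+-0.044536+-0.032918=0.2172
k=7 load: inc=-0.032918, refl=-0.032918·-0.500000=0.0165; V=0.250113+-0.032918+0.016459=0.2337
k=8 src: inc=0.016459, refl=0.016459·0.739130=0.0122; V=0.217195+0.016459+0.012165=0.2458
k=9 load: inc=0.012165, refl=0.012165·-0.500000=-0.0061; V=0.233654+0.012165+-0.006083=0.2397

0 0 source 0.6522
1 4 load 0.3261
2 8 source 0.0851
3 12 load 0.2056
4 16 source 0.2946
5 20 load 0.2501
6 24 source 0.2172
7 28 load 0.2337
8 32 source 0.2458
9 36 load 0.2397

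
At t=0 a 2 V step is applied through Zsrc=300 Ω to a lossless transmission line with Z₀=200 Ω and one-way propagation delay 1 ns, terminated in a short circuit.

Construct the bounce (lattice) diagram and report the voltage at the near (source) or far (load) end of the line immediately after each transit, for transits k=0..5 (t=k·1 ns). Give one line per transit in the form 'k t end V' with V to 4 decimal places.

Γ_L=-1.000000, Γ_S=0.200000; launch V₁=2·200/500=0.800000
k=0 src: V=0.8000
k=1 load: inc=0.800000, refl=0.800000·-1.000000=-0.8000; V=0.000000+0.800000+-0.800000=0.0000
k=2 src: inc=-0.800000, refl=-0.800000·0.200000=-0.1600; V=0.800000+-0.800000+-0.160000=-0.1600
k=3 load: inc=-0.160000, refl=-0.160000·-1.000000=0.1600; V=0.000000+-0.160000+0.160000=0.0000
k=4 src: inc=0.160000, refl=0.160000·0.200000=0.0320; V=-0.160000+0.160000+0.032000=0.0320
k=5 load: inc=0.032000, refl=0.032000·-1.000000=-0.0320; V=0.000000+0.032000+-0.032000=0.0000

0 0 source 0.8000
1 1 load 0.0000
2 2 source -0.1600
3 3 load 0.0000
4 4 source 0.0320
5 5 load 0.0000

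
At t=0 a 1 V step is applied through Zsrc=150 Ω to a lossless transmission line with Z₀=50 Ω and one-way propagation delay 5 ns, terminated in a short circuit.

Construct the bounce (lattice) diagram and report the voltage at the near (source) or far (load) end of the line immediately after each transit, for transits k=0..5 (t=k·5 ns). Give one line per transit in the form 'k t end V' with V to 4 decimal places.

Γ_L=-1.000000, Γ_S=0.500000; launch V₁=1·50/200=0.250000
k=0 src: V=0.2500
k=1 load: inc=0.250000, refl=0.250000·-1.000000=-0.2500; V=0.000000+0.250000+-0.250000=0.0000
k=2 src: inc=-0.250000, refl=-0.250000·0.500000=-0.1250; V=0.250000+-0.250000+-0.125000=-0.1250
k=3 load: inc=-0.125000, refl=-0.125000·-1.000000=0.1250; V=0.000000+-0.125000+0.125000=0.0000
k=4 src: inc=0.125000, refl=0.125000·0.500000=0.0625; V=-0.125000+0.125000+0.062500=0.0625
k=5 load: inc=0.062500, refl=0.062500·-1.000000=-0.0625; V=0.000000+0.062500+-0.062500=0.0000

0 0 source 0.2500
1 5 load 0.0000
2 10 source -0.1250
3 15 load 0.0000
4 20 source 0.0625
5 25 load 0.0000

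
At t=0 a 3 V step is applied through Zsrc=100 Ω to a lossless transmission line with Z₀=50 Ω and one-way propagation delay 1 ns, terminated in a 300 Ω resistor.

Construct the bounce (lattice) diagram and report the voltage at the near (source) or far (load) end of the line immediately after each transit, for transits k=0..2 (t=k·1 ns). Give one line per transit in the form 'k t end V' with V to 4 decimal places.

0 0 source 1.0000
1 1 load 1.7143
2 2 source 1.9524

Γ_L=0.714286, Γ_S=0.333333; launch V₁=3·50/150=1.000000
k=0 src: V=1.0000
k=1 load: inc=1.000000, refl=1.000000·0.714286=0.7143; V=0.000000+1.000000+0.714286=1.7143
k=2 src: inc=0.714286, refl=0.714286·0.333333=0.2381; V=1.000000+0.714286+0.238095=1.9524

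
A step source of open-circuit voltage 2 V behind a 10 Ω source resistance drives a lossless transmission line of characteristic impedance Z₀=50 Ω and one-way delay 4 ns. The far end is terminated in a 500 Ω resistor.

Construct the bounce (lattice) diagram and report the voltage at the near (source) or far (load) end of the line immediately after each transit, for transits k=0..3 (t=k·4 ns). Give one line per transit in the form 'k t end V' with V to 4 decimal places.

Γ_L=0.818182, Γ_S=-0.666667; launch V₁=2·50/60=1.666667
k=0 src: V=1.6667
k=1 load: inc=1.666667, refl=1.666667·0.818182=1.3636; V=0.000000+1.666667+1.363636=3.0303
k=2 src: inc=1.363636, refl=1.363636·-0.666667=-0.9091; V=1.666667+1.363636+-0.909091=2.1212
k=3 load: inc=-0.909091, refl=-0.909091·0.818182=-0.7438; V=3.030303+-0.909091+-0.743802=1.3774

0 0 source 1.6667
1 4 load 3.0303
2 8 source 2.1212
3 12 load 1.3774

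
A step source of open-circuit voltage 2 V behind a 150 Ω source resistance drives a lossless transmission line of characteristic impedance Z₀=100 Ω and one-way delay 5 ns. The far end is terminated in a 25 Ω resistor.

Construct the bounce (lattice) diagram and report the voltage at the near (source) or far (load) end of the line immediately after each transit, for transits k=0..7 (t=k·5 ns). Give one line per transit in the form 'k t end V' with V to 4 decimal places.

Γ_L=-0.600000, Γ_S=0.200000; launch V₁=2·100/250=0.800000
k=0 src: V=0.8000
k=1 load: inc=0.800000, refl=0.800000·-0.600000=-0.4800; V=0.000000+0.800000+-0.480000=0.3200
k=2 src: inc=-0.480000, refl=-0.480000·0.200000=-0.0960; V=0.800000+-0.480000+-0.096000=0.2240
k=3 load: inc=-0.096000, refl=-0.096000·-0.600000=0.0576; V=0.320000+-0.096000+0.057600=0.2816
k=4 src: inc=0.057600, refl=0.057600·0.200000=0.0115; V=0.224000+0.057600+0.011520=0.2931
k=5 load: inc=0.011520, refl=0.011520·-0.600000=-0.0069; V=0.281600+0.011520+-0.006912=0.2862
k=6 src: inc=-0.006912, refl=-0.006912·0.200000=-0.0014; V=0.293120+-0.006912+-0.001382=0.2848
k=7 load: inc=-0.001382, refl=-0.001382·-0.600000=0.0008; V=0.286208+-0.001382+0.000829=0.2857

0 0 source 0.8000
1 5 load 0.3200
2 10 source 0.2240
3 15 load 0.2816
4 20 source 0.2931
5 25 load 0.2862
6 30 source 0.2848
7 35 load 0.2857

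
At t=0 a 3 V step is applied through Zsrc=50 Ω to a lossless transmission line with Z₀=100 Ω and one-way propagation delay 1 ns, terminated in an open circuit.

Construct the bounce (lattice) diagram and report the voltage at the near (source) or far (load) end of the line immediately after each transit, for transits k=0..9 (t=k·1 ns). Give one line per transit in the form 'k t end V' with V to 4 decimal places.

Γ_L=1.000000, Γ_S=-0.333333; launch V₁=3·100/150=2.000000
k=0 src: V=2.0000
k=1 load: inc=2.000000, refl=2.000000·1.000000=2.0000; V=0.000000+2.000000+2.000000=4.0000
k=2 src: inc=2.000000, refl=2.000000·-0.333333=-0.6667; V=2.000000+2.000000+-0.666667=3.3333
k=3 load: inc=-0.666667, refl=-0.666667·1.000000=-0.6667; V=4.000000+-0.666667+-0.666667=2.6667
k=4 src: inc=-0.666667, refl=-0.666667·-0.333333=0.2222; V=3.333333+-0.666667+0.222222=2.8889
k=5 load: inc=0.222222, refl=0.222222·1.000000=0.2222; V=2.666667+0.222222+0.222222=3.1111
k=6 src: inc=0.222222, refl=0.222222·-0.333333=-0.0741; V=2.888889+0.222222+-0.074074=3.0370
k=7 load: inc=-0.074074, refl=-0.074074·1.000000=-0.0741; V=3.111111+-0.074074+-0.074074=2.9630
k=8 src: inc=-0.074074, refl=-0.074074·-0.333333=0.0247; V=3.037037+-0.074074+0.024691=2.9877
k=9 load: inc=0.024691, refl=0.024691·1.000000=0.0247; V=2.962963+0.024691+0.024691=3.0123

0 0 source 2.0000
1 1 load 4.0000
2 2 source 3.3333
3 3 load 2.6667
4 4 source 2.8889
5 5 load 3.1111
6 6 source 3.0370
7 7 load 2.9630
8 8 source 2.9877
9 9 load 3.0123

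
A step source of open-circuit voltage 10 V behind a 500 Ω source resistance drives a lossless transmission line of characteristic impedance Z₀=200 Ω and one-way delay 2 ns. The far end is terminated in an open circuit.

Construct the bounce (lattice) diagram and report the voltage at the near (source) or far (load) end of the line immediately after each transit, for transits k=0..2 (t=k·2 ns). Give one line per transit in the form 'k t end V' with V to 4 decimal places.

0 0 source 2.8571
1 2 load 5.7143
2 4 source 6.9388

Γ_L=1.000000, Γ_S=0.428571; launch V₁=10·200/700=2.857143
k=0 src: V=2.8571
k=1 load: inc=2.857143, refl=2.857143·1.000000=2.8571; V=0.000000+2.857143+2.857143=5.7143
k=2 src: inc=2.857143, refl=2.857143·0.428571=1.2245; V=2.857143+2.857143+1.224490=6.9388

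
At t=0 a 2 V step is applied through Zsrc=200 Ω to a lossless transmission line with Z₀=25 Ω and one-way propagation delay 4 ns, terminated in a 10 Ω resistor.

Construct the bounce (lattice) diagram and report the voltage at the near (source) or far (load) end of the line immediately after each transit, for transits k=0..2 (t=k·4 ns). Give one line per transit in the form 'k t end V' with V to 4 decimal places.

0 0 source 0.2222
1 4 load 0.1270
2 8 source 0.0529

Γ_L=-0.428571, Γ_S=0.777778; launch V₁=2·25/225=0.222222
k=0 src: V=0.2222
k=1 load: inc=0.222222, refl=0.222222·-0.428571=-0.0952; V=0.000000+0.222222+-0.095238=0.1270
k=2 src: inc=-0.095238, refl=-0.095238·0.777778=-0.0741; V=0.222222+-0.095238+-0.074074=0.0529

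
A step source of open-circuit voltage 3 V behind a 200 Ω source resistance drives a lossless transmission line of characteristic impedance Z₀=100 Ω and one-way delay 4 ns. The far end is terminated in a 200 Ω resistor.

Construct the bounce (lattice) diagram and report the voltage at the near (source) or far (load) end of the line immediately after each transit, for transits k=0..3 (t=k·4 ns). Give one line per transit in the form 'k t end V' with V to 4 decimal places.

Γ_L=0.333333, Γ_S=0.333333; launch V₁=3·100/300=1.000000
k=0 src: V=1.0000
k=1 load: inc=1.000000, refl=1.000000·0.333333=0.3333; V=0.000000+1.000000+0.333333=1.3333
k=2 src: inc=0.333333, refl=0.333333·0.333333=0.1111; V=1.000000+0.333333+0.111111=1.4444
k=3 load: inc=0.111111, refl=0.111111·0.333333=0.0370; V=1.333333+0.111111+0.037037=1.4815

0 0 source 1.0000
1 4 load 1.3333
2 8 source 1.4444
3 12 load 1.4815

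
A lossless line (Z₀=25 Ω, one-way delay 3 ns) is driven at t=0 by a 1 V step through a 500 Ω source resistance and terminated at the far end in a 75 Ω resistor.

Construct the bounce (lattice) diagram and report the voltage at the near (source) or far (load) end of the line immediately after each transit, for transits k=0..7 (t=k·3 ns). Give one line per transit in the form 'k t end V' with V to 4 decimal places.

Γ_L=0.500000, Γ_S=0.904762; launch V₁=1·25/525=0.047619
k=0 src: V=0.0476
k=1 load: inc=0.047619, refl=0.047619·0.500000=0.0238; V=0.000000+0.047619+0.023810=0.0714
k=2 src: inc=0.023810, refl=0.023810·0.904762=0.0215; V=0.047619+0.023810+0.021542=0.0930
k=3 load: inc=0.021542, refl=0.021542·0.500000=0.0108; V=0.071429+0.021542+0.010771=0.1037
k=4 src: inc=0.010771, refl=0.010771·0.904762=0.0097; V=0.092971+0.010771+0.009745=0.1135
k=5 load: inc=0.009745, refl=0.009745·0.500000=0.0049; V=0.103741+0.009745+0.004873=0.1184
k=6 src: inc=0.004873, refl=0.004873·0.904762=0.0044; V=0.113487+0.004873+0.004409=0.1228
k=7 load: inc=0.004409, refl=0.004409·0.500000=0.0022; V=0.118359+0.004409+0.002204=0.1250

0 0 source 0.0476
1 3 load 0.0714
2 6 source 0.0930
3 9 load 0.1037
4 12 source 0.1135
5 15 load 0.1184
6 18 source 0.1228
7 21 load 0.1250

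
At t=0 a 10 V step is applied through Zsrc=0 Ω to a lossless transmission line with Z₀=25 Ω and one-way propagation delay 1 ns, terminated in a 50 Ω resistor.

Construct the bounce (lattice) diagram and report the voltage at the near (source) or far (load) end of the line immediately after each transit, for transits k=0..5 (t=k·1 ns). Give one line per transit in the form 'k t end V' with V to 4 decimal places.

Γ_L=0.333333, Γ_S=-1.000000; launch V₁=10·25/25=10.000000
k=0 src: V=10.0000
k=1 load: inc=10.000000, refl=10.000000·0.333333=3.3333; V=0.000000+10.000000+3.333333=13.3333
k=2 src: inc=3.333333, refl=3.333333·-1.000000=-3.3333; V=10.000000+3.333333+-3.333333=10.0000
k=3 load: inc=-3.333333, refl=-3.333333·0.333333=-1.1111; V=13.333333+-3.333333+-1.111111=8.8889
k=4 src: inc=-1.111111, refl=-1.111111·-1.000000=1.1111; V=10.000000+-1.111111+1.111111=10.0000
k=5 load: inc=1.111111, refl=1.111111·0.333333=0.3704; V=8.888889+1.111111+0.370370=10.3704

0 0 source 10.0000
1 1 load 13.3333
2 2 source 10.0000
3 3 load 8.8889
4 4 source 10.0000
5 5 load 10.3704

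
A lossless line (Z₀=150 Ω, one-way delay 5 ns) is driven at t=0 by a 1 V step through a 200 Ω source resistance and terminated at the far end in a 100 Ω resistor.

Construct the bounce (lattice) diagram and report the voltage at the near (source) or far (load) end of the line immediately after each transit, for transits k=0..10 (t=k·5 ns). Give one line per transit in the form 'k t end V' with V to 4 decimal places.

0 0 source 0.4286
1 5 load 0.3429
2 10 source 0.3306
3 15 load 0.3331
4 20 source 0.3334
5 25 load 0.3333
6 30 source 0.3333
7 35 load 0.3333
8 40 source 0.3333
9 45 load 0.3333
10 50 source 0.3333

Γ_L=-0.200000, Γ_S=0.142857; launch V₁=1·150/350=0.428571
k=0 src: V=0.4286
k=1 load: inc=0.428571, refl=0.428571·-0.200000=-0.0857; V=0.000000+0.428571+-0.085714=0.3429
k=2 src: inc=-0.085714, refl=-0.085714·0.142857=-0.0122; V=0.428571+-0.085714+-0.012245=0.3306
k=3 load: inc=-0.012245, refl=-0.012245·-0.200000=0.0024; V=0.342857+-0.012245+0.002449=0.3331
k=4 src: inc=0.002449, refl=0.002449·0.142857=0.0003; V=0.330612+0.002449+0.000350=0.3334
k=5 load: inc=0.000350, refl=0.000350·-0.200000=-0.0001; V=0.333061+0.000350+-0.000070=0.3333
k=6 src: inc=-0.000070, refl=-0.000070·0.142857=-0.0000; V=0.333411+-0.000070+-0.000010=0.3333
k=7 load: inc=-0.000010, refl=-0.000010·-0.200000=0.0000; V=0.333341+-0.000010+0.000002=0.3333
k=8 src: inc=0.000002, refl=0.000002·0.142857=0.0000; V=0.333331+0.000002+0.000000=0.3333
k=9 load: inc=0.000000, refl=0.000000·-0.200000=-0.0000; V=0.333333+0.000000+-0.000000=0.3333
k=10 src: inc=-0.000000, refl=-0.000000·0.142857=-0.0000; V=0.333333+-0.000000+-0.000000=0.3333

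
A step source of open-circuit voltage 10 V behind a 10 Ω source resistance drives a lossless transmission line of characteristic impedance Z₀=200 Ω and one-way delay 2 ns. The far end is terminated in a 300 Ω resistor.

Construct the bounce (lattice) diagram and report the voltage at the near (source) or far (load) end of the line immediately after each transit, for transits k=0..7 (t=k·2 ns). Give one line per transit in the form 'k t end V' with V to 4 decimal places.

0 0 source 9.5238
1 2 load 11.4286
2 4 source 9.7052
3 6 load 9.3605
4 8 source 9.6724
5 10 load 9.7348
6 12 source 9.6783
7 14 load 9.6670

Γ_L=0.200000, Γ_S=-0.904762; launch V₁=10·200/210=9.523810
k=0 src: V=9.5238
k=1 load: inc=9.523810, refl=9.523810·0.200000=1.9048; V=0.000000+9.523810+1.904762=11.4286
k=2 src: inc=1.904762, refl=1.904762·-0.904762=-1.7234; V=9.523810+1.904762+-1.723356=9.7052
k=3 load: inc=-1.723356, refl=-1.723356·0.200000=-0.3447; V=11.428571+-1.723356+-0.344671=9.3605
k=4 src: inc=-0.344671, refl=-0.344671·-0.904762=0.3118; V=9.705215+-0.344671+0.311845=9.6724
k=5 load: inc=0.311845, refl=0.311845·0.200000=0.0624; V=9.360544+0.311845+0.062369=9.7348
k=6 src: inc=0.062369, refl=0.062369·-0.904762=-0.0564; V=9.672390+0.062369+-0.056429=9.6783
k=7 load: inc=-0.056429, refl=-0.056429·0.200000=-0.0113; V=9.734759+-0.056429+-0.011286=9.6670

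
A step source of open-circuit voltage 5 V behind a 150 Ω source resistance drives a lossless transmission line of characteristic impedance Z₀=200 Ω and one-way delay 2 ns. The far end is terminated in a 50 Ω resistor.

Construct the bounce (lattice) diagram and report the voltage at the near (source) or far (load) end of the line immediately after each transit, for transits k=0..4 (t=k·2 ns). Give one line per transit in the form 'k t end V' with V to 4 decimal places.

0 0 source 2.8571
1 2 load 1.1429
2 4 source 1.3878
3 6 load 1.2408
4 8 source 1.2618

Γ_L=-0.600000, Γ_S=-0.142857; launch V₁=5·200/350=2.857143
k=0 src: V=2.8571
k=1 load: inc=2.857143, refl=2.857143·-0.600000=-1.7143; V=0.000000+2.857143+-1.714286=1.1429
k=2 src: inc=-1.714286, refl=-1.714286·-0.142857=0.2449; V=2.857143+-1.714286+0.244898=1.3878
k=3 load: inc=0.244898, refl=0.244898·-0.600000=-0.1469; V=1.142857+0.244898+-0.146939=1.2408
k=4 src: inc=-0.146939, refl=-0.146939·-0.142857=0.0210; V=1.387755+-0.146939+0.020991=1.2618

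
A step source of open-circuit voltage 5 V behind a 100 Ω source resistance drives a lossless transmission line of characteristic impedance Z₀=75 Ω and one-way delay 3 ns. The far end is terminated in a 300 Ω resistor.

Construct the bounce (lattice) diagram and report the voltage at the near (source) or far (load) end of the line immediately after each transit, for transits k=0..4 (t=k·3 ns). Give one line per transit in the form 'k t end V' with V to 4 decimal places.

Γ_L=0.600000, Γ_S=0.142857; launch V₁=5·75/175=2.142857
k=0 src: V=2.1429
k=1 load: inc=2.142857, refl=2.142857·0.600000=1.2857; V=0.000000+2.142857+1.285714=3.4286
k=2 src: inc=1.285714, refl=1.285714·0.142857=0.1837; V=2.142857+1.285714+0.183673=3.6122
k=3 load: inc=0.183673, refl=0.183673·0.600000=0.1102; V=3.428571+0.183673+0.110204=3.7224
k=4 src: inc=0.110204, refl=0.110204·0.142857=0.0157; V=3.612245+0.110204+0.015743=3.7382

0 0 source 2.1429
1 3 load 3.4286
2 6 source 3.6122
3 9 load 3.7224
4 12 source 3.7382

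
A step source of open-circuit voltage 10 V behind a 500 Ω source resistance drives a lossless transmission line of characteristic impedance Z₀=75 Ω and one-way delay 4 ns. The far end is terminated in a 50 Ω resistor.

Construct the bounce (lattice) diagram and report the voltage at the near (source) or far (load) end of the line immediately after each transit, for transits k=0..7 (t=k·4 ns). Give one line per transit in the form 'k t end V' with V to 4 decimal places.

Γ_L=-0.200000, Γ_S=0.739130; launch V₁=10·75/575=1.304348
k=0 src: V=1.3043
k=1 load: inc=1.304348, refl=1.304348·-0.200000=-0.2609; V=0.000000+1.304348+-0.260870=1.0435
k=2 src: inc=-0.260870, refl=-0.260870·0.739130=-0.1928; V=1.304348+-0.260870+-0.192817=0.8507
k=3 load: inc=-0.192817, refl=-0.192817·-0.200000=0.0386; V=1.043478+-0.192817+0.038563=0.8892
k=4 src: inc=0.038563, refl=0.038563·0.739130=0.0285; V=0.850662+0.038563+0.028503=0.9177
k=5 load: inc=0.028503, refl=0.028503·-0.200000=-0.0057; V=0.889225+0.028503+-0.005701=0.9120
k=6 src: inc=-0.005701, refl=-0.005701·0.739130=-0.0042; V=0.917728+-0.005701+-0.004214=0.9078
k=7 load: inc=-0.004214, refl=-0.004214·-0.200000=0.0008; V=0.912028+-0.004214+0.000843=0.9087

0 0 source 1.3043
1 4 load 1.0435
2 8 source 0.8507
3 12 load 0.8892
4 16 source 0.9177
5 20 load 0.9120
6 24 source 0.9078
7 28 load 0.9087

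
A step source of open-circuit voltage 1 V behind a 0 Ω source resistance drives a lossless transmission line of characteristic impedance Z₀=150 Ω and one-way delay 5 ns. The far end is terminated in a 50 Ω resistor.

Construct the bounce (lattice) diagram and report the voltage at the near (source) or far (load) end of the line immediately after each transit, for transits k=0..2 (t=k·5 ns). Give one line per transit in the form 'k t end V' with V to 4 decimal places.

Γ_L=-0.500000, Γ_S=-1.000000; launch V₁=1·150/150=1.000000
k=0 src: V=1.0000
k=1 load: inc=1.000000, refl=1.000000·-0.500000=-0.5000; V=0.000000+1.000000+-0.500000=0.5000
k=2 src: inc=-0.500000, refl=-0.500000·-1.000000=0.5000; V=1.000000+-0.500000+0.500000=1.0000

0 0 source 1.0000
1 5 load 0.5000
2 10 source 1.0000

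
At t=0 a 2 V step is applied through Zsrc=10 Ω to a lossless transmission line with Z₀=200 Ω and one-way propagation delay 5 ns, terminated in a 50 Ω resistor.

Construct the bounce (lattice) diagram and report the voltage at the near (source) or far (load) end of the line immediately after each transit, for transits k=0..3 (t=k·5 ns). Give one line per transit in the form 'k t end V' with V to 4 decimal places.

Γ_L=-0.600000, Γ_S=-0.904762; launch V₁=2·200/210=1.904762
k=0 src: V=1.9048
k=1 load: inc=1.904762, refl=1.904762·-0.600000=-1.1429; V=0.000000+1.904762+-1.142857=0.7619
k=2 src: inc=-1.142857, refl=-1.142857·-0.904762=1.0340; V=1.904762+-1.142857+1.034014=1.7959
k=3 load: inc=1.034014, refl=1.034014·-0.600000=-0.6204; V=0.761905+1.034014+-0.620408=1.1755

0 0 source 1.9048
1 5 load 0.7619
2 10 source 1.7959
3 15 load 1.1755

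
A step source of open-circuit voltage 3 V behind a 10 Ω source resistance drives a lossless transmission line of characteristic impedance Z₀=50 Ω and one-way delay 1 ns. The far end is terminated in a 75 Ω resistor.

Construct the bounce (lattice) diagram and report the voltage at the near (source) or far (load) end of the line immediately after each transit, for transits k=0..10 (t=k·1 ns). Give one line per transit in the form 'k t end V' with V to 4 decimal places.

Γ_L=0.200000, Γ_S=-0.666667; launch V₁=3·50/60=2.500000
k=0 src: V=2.5000
k=1 load: inc=2.500000, refl=2.500000·0.200000=0.5000; V=0.000000+2.500000+0.500000=3.0000
k=2 src: inc=0.500000, refl=0.500000·-0.666667=-0.3333; V=2.500000+0.500000+-0.333333=2.6667
k=3 load: inc=-0.333333, refl=-0.333333·0.200000=-0.0667; V=3.000000+-0.333333+-0.066667=2.6000
k=4 src: inc=-0.066667, refl=-0.066667·-0.666667=0.0444; V=2.666667+-0.066667+0.044444=2.6444
k=5 load: inc=0.044444, refl=0.044444·0.200000=0.0089; V=2.600000+0.044444+0.008889=2.6533
k=6 src: inc=0.008889, refl=0.008889·-0.666667=-0.0059; V=2.644444+0.008889+-0.005926=2.6474
k=7 load: inc=-0.005926, refl=-0.005926·0.200000=-0.0012; V=2.653333+-0.005926+-0.001185=2.6462
k=8 src: inc=-0.001185, refl=-0.001185·-0.666667=0.0008; V=2.647407+-0.001185+0.000790=2.6470
k=9 load: inc=0.000790, refl=0.000790·0.200000=0.0002; V=2.646222+0.000790+0.000158=2.6472
k=10 src: inc=0.000158, refl=0.000158·-0.666667=-0.0001; V=2.647012+0.000158+-0.000105=2.6471

0 0 source 2.5000
1 1 load 3.0000
2 2 source 2.6667
3 3 load 2.6000
4 4 source 2.6444
5 5 load 2.6533
6 6 source 2.6474
7 7 load 2.6462
8 8 source 2.6470
9 9 load 2.6472
10 10 source 2.6471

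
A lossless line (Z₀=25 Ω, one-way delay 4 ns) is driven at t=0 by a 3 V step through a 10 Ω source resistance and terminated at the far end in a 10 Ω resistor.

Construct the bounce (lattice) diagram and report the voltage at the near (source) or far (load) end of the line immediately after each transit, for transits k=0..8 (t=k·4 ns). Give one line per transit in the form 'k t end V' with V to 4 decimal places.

Γ_L=-0.428571, Γ_S=-0.428571; launch V₁=3·25/35=2.142857
k=0 src: V=2.1429
k=1 load: inc=2.142857, refl=2.142857·-0.428571=-0.9184; V=0.000000+2.142857+-0.918367=1.2245
k=2 src: inc=-0.918367, refl=-0.918367·-0.428571=0.3936; V=2.142857+-0.918367+0.393586=1.6181
k=3 load: inc=0.393586, refl=0.393586·-0.428571=-0.1687; V=1.224490+0.393586+-0.168680=1.4494
k=4 src: inc=-0.168680, refl=-0.168680·-0.428571=0.0723; V=1.618076+-0.168680+0.072291=1.5217
k=5 load: inc=0.072291, refl=0.072291·-0.428571=-0.0310; V=1.449396+0.072291+-0.030982=1.4907
k=6 src: inc=-0.030982, refl=-0.030982·-0.428571=0.0133; V=1.521687+-0.030982+0.013278=1.5040
k=7 load: inc=0.013278, refl=0.013278·-0.428571=-0.0057; V=1.490705+0.013278+-0.005691=1.4983
k=8 src: inc=-0.005691, refl=-0.005691·-0.428571=0.0024; V=1.503983+-0.005691+0.002439=1.5007

0 0 source 2.1429
1 4 load 1.2245
2 8 source 1.6181
3 12 load 1.4494
4 16 source 1.5217
5 20 load 1.4907
6 24 source 1.5040
7 28 load 1.4983
8 32 source 1.5007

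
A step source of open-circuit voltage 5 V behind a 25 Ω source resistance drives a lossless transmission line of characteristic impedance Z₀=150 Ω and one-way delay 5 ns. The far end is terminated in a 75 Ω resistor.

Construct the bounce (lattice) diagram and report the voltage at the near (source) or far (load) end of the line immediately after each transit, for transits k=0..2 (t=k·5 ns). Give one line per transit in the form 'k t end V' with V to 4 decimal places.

Γ_L=-0.333333, Γ_S=-0.714286; launch V₁=5·150/175=4.285714
k=0 src: V=4.2857
k=1 load: inc=4.285714, refl=4.285714·-0.333333=-1.4286; V=0.000000+4.285714+-1.428571=2.8571
k=2 src: inc=-1.428571, refl=-1.428571·-0.714286=1.0204; V=4.285714+-1.428571+1.020408=3.8776

0 0 source 4.2857
1 5 load 2.8571
2 10 source 3.8776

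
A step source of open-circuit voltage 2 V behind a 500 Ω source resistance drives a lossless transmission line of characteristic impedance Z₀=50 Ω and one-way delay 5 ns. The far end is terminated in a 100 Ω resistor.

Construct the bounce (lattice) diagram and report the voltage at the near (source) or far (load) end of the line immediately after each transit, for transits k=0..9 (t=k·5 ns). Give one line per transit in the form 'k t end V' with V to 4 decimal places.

0 0 source 0.1818
1 5 load 0.2424
2 10 source 0.2920
3 15 load 0.3085
4 20 source 0.3221
5 25 load 0.3266
6 30 source 0.3303
7 35 load 0.3315
8 40 source 0.3325
9 45 load 0.3328

Γ_L=0.333333, Γ_S=0.818182; launch V₁=2·50/550=0.181818
k=0 src: V=0.1818
k=1 load: inc=0.181818, refl=0.181818·0.333333=0.0606; V=0.000000+0.181818+0.060606=0.2424
k=2 src: inc=0.060606, refl=0.060606·0.818182=0.0496; V=0.181818+0.060606+0.049587=0.2920
k=3 load: inc=0.049587, refl=0.049587·0.333333=0.0165; V=0.242424+0.049587+0.016529=0.3085
k=4 src: inc=0.016529, refl=0.016529·0.818182=0.0135; V=0.292011+0.016529+0.013524=0.3221
k=5 load: inc=0.013524, refl=0.013524·0.333333=0.0045; V=0.308540+0.013524+0.004508=0.3266
k=6 src: inc=0.004508, refl=0.004508·0.818182=0.0037; V=0.322064+0.004508+0.003688=0.3303
k=7 load: inc=0.003688, refl=0.003688·0.333333=0.0012; V=0.326572+0.003688+0.001229=0.3315
k=8 src: inc=0.001229, refl=0.001229·0.818182=0.0010; V=0.330260+0.001229+0.001006=0.3325
k=9 load: inc=0.001006, refl=0.001006·0.333333=0.0003; V=0.331489+0.001006+0.000335=0.3328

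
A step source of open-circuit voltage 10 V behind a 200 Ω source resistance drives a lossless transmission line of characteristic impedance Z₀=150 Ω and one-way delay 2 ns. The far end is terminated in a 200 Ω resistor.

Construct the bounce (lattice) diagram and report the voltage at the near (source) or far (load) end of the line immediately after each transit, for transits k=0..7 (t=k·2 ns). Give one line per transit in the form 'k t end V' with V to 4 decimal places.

0 0 source 4.2857
1 2 load 4.8980
2 4 source 4.9854
3 6 load 4.9979
4 8 source 4.9997
5 10 load 5.0000
6 12 source 5.0000
7 14 load 5.0000

Γ_L=0.142857, Γ_S=0.142857; launch V₁=10·150/350=4.285714
k=0 src: V=4.2857
k=1 load: inc=4.285714, refl=4.285714·0.142857=0.6122; V=0.000000+4.285714+0.612245=4.8980
k=2 src: inc=0.612245, refl=0.612245·0.142857=0.0875; V=4.285714+0.612245+0.087464=4.9854
k=3 load: inc=0.087464, refl=0.087464·0.142857=0.0125; V=4.897959+0.087464+0.012495=4.9979
k=4 src: inc=0.012495, refl=0.012495·0.142857=0.0018; V=4.985423+0.012495+0.001785=4.9997
k=5 load: inc=0.001785, refl=0.001785·0.142857=0.0003; V=4.997918+0.001785+0.000255=5.0000
k=6 src: inc=0.000255, refl=0.000255·0.142857=0.0000; V=4.999703+0.000255+0.000036=5.0000
k=7 load: inc=0.000036, refl=0.000036·0.142857=0.0000; V=4.999958+0.000036+0.000005=5.0000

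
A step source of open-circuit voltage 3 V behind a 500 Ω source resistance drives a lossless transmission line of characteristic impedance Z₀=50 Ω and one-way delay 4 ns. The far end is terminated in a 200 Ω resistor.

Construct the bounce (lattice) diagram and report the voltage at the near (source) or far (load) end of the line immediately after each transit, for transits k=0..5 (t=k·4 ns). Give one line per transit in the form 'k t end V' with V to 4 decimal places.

Γ_L=0.600000, Γ_S=0.818182; launch V₁=3·50/550=0.272727
k=0 src: V=0.2727
k=1 load: inc=0.272727, refl=0.272727·0.600000=0.1636; V=0.000000+0.272727+0.163636=0.4364
k=2 src: inc=0.163636, refl=0.163636·0.818182=0.1339; V=0.272727+0.163636+0.133884=0.5702
k=3 load: inc=0.133884, refl=0.133884·0.600000=0.0803; V=0.436364+0.133884+0.080331=0.6506
k=4 src: inc=0.080331, refl=0.080331·0.818182=0.0657; V=0.570248+0.080331+0.065725=0.7163
k=5 load: inc=0.065725, refl=0.065725·0.600000=0.0394; V=0.650579+0.065725+0.039435=0.7557

0 0 source 0.2727
1 4 load 0.4364
2 8 source 0.5702
3 12 load 0.6506
4 16 source 0.7163
5 20 load 0.7557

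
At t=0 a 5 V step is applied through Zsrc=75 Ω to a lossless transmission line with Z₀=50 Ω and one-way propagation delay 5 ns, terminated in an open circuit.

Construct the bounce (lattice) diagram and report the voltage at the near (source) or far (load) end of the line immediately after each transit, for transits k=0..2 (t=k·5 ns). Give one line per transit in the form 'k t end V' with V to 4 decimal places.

Γ_L=1.000000, Γ_S=0.200000; launch V₁=5·50/125=2.000000
k=0 src: V=2.0000
k=1 load: inc=2.000000, refl=2.000000·1.000000=2.0000; V=0.000000+2.000000+2.000000=4.0000
k=2 src: inc=2.000000, refl=2.000000·0.200000=0.4000; V=2.000000+2.000000+0.400000=4.4000

0 0 source 2.0000
1 5 load 4.0000
2 10 source 4.4000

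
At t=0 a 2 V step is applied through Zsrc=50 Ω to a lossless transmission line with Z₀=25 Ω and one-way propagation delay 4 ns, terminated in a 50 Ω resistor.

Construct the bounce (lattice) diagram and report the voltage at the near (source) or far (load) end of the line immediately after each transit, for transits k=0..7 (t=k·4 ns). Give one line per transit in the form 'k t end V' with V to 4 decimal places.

Γ_L=0.333333, Γ_S=0.333333; launch V₁=2·25/75=0.666667
k=0 src: V=0.6667
k=1 load: inc=0.666667, refl=0.666667·0.333333=0.2222; V=0.000000+0.666667+0.222222=0.8889
k=2 src: inc=0.222222, refl=0.222222·0.333333=0.0741; V=0.666667+0.222222+0.074074=0.9630
k=3 load: inc=0.074074, refl=0.074074·0.333333=0.0247; V=0.888889+0.074074+0.024691=0.9877
k=4 src: inc=0.024691, refl=0.024691·0.333333=0.0082; V=0.962963+0.024691+0.008230=0.9959
k=5 load: inc=0.008230, refl=0.008230·0.333333=0.0027; V=0.987654+0.008230+0.002743=0.9986
k=6 src: inc=0.002743, refl=0.002743·0.333333=0.0009; V=0.995885+0.002743+0.000914=0.9995
k=7 load: inc=0.000914, refl=0.000914·0.333333=0.0003; V=0.998628+0.000914+0.000305=0.9998

0 0 source 0.6667
1 4 load 0.8889
2 8 source 0.9630
3 12 load 0.9877
4 16 source 0.9959
5 20 load 0.9986
6 24 source 0.9995
7 28 load 0.9998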